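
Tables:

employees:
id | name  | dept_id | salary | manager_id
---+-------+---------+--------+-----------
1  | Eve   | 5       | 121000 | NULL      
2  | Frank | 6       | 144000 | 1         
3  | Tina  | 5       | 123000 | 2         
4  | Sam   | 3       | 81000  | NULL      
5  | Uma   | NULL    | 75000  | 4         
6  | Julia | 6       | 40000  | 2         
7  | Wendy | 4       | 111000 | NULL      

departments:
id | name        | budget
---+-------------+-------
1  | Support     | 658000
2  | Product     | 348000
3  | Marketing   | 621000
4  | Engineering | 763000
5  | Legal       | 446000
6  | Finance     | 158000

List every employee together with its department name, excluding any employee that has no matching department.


INNER JOIN keeps only employees rows whose dept_id matches an id in departments. Walk through each employee:
  - employee 1 (Eve): dept_id=5 -> matches Legal
  - employee 2 (Frank): dept_id=6 -> matches Finance
  - employee 3 (Tina): dept_id=5 -> matches Legal
  - employee 4 (Sam): dept_id=3 -> matches Marketing
  - employee 5 (Uma): dept_id=NULL, no match -> dropped
  - employee 6 (Julia): dept_id=6 -> matches Finance
  - employee 7 (Wendy): dept_id=4 -> matches Engineering
So 1 of 7 rows is dropped.

SQL:
SELECT a.name, b.name AS department
FROM employees a
INNER JOIN departments b ON a.dept_id = b.id

Result:
name  | department 
------+------------
Eve   | Legal      
Frank | Finance    
Tina  | Legal      
Sam   | Marketing  
Julia | Finance    
Wendy | Engineering


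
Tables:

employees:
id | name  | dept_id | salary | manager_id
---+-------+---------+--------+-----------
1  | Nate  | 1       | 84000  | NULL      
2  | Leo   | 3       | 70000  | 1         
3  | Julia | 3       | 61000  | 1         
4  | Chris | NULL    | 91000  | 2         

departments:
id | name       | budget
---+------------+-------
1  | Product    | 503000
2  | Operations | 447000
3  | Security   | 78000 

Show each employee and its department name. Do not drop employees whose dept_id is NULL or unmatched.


LEFT JOIN keeps every row from employees (the left table); where dept_id has no match in departments, the department columns become NULL. Walk through each employee:
  - employee 1 (Nate): dept_id=1 -> matches Product
  - employee 2 (Leo): dept_id=3 -> matches Security
  - employee 3 (Julia): dept_id=3 -> matches Security
  - employee 4 (Chris): dept_id=NULL, no match -> kept with NULL
All 4 rows appear; 1 has NULL department.

SQL:
SELECT a.name, b.name AS department
FROM employees a
LEFT JOIN departments b ON a.dept_id = b.id

Result:
name  | department
------+-----------
Nate  | Product   
Leo   | Security  
Julia | Security  
Chris | NULL      


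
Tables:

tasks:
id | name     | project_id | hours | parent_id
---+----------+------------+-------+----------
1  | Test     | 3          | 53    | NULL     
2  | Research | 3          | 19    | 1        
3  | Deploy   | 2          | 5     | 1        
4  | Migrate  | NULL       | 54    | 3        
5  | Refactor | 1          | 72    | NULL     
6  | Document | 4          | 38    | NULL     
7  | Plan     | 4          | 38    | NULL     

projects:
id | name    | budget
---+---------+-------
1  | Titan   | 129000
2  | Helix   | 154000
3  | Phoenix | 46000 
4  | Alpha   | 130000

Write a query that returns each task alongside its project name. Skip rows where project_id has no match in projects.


INNER JOIN keeps only tasks rows whose project_id matches an id in projects. Walk through each task:
  - task 1 (Test): project_id=3 -> matches Phoenix
  - task 2 (Research): project_id=3 -> matches Phoenix
  - task 3 (Deploy): project_id=2 -> matches Helix
  - task 4 (Migrate): project_id=NULL, no match -> dropped
  - task 5 (Refactor): project_id=1 -> matches Titan
  - task 6 (Document): project_id=4 -> matches Alpha
  - task 7 (Plan): project_id=4 -> matches Alpha
So 1 of 7 rows is dropped.

SQL:
SELECT a.name, b.name AS project
FROM tasks a
INNER JOIN projects b ON a.project_id = b.id

Result:
name     | project
---------+--------
Test     | Phoenix
Research | Phoenix
Deploy   | Helix  
Refactor | Titan  
Document | Alpha  
Plan     | Alpha  


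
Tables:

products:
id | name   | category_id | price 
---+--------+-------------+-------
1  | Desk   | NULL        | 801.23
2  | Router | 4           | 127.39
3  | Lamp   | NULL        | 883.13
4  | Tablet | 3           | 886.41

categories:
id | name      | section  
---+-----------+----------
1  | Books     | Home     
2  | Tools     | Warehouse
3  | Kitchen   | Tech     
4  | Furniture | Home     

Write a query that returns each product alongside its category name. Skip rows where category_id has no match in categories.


INNER JOIN keeps only products rows whose category_id matches an id in categories. Walk through each product:
  - product 1 (Desk): category_id=NULL, no match -> dropped
  - product 2 (Router): category_id=4 -> matches Furniture
  - product 3 (Lamp): category_id=NULL, no match -> dropped
  - product 4 (Tablet): category_id=3 -> matches Kitchen
So 2 of 4 rows are dropped.

SQL:
SELECT a.name, b.name AS category
FROM products a
INNER JOIN categories b ON a.category_id = b.id

Result:
name   | category 
-------+----------
Router | Furniture
Tablet | Kitchen  


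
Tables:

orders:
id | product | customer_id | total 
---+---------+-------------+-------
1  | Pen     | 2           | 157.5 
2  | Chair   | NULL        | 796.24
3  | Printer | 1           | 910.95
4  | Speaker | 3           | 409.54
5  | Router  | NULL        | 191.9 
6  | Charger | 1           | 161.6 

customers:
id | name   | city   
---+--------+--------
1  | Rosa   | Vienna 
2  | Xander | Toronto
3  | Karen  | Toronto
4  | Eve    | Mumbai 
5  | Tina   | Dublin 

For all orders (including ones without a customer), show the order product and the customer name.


LEFT JOIN keeps every row from orders (the left table); where customer_id has no match in customers, the customer columns become NULL. Walk through each order:
  - order 1 (Pen): customer_id=2 -> matches Xander
  - order 2 (Chair): customer_id=NULL, no match -> kept with NULL
  - order 3 (Printer): customer_id=1 -> matches Rosa
  - order 4 (Speaker): customer_id=3 -> matches Karen
  - order 5 (Router): customer_id=NULL, no match -> kept with NULL
  - order 6 (Charger): customer_id=1 -> matches Rosa
All 6 rows appear; 2 have NULL customer.

SQL:
SELECT a.product, b.name AS customer
FROM orders a
LEFT JOIN customers b ON a.customer_id = b.id

Result:
product | customer
--------+---------
Pen     | Xander  
Chair   | NULL    
Printer | Rosa    
Speaker | Karen   
Router  | NULL    
Charger | Rosa    


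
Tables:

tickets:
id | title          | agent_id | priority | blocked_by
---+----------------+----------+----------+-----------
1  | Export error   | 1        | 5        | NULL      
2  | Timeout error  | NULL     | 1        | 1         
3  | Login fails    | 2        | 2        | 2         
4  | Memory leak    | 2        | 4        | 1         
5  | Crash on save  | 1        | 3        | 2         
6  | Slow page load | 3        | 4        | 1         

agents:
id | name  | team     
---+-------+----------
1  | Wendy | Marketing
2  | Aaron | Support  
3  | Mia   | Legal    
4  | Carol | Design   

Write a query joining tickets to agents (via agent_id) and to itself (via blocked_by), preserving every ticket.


Two LEFT JOINs from the same base table tickets: one to agents via agent_id, one to tickets itself via blocked_by. Both are LEFT so every ticket is preserved.
Match against agents:
  - ticket 1 (Export error): agent_id=1 -> matches Wendy
  - ticket 2 (Timeout error): agent_id=NULL, no match -> kept with NULL
  - ticket 3 (Login fails): agent_id=2 -> matches Aaron
  - ticket 4 (Memory leak): agent_id=2 -> matches Aaron
  - ticket 5 (Crash on save): agent_id=1 -> matches Wendy
  - ticket 6 (Slow page load): agent_id=3 -> matches Mia
Match against tickets (self):
  - ticket 1 (Export error): blocked_by=NULL -> NULL
  - ticket 2 (Timeout error): blocked_by=1 -> Export error
  - ticket 3 (Login fails): blocked_by=2 -> Timeout error
  - ticket 4 (Memory leak): blocked_by=1 -> Export error
  - ticket 5 (Crash on save): blocked_by=2 -> Timeout error
  - ticket 6 (Slow page load): blocked_by=1 -> Export error

SQL:
SELECT a.title, b.name AS agent, c.title AS blocked_by
FROM tickets a
LEFT JOIN agents b ON a.agent_id = b.id
LEFT JOIN tickets c ON a.blocked_by = c.id

Result:
title          | agent | blocked_by   
---------------+-------+--------------
Export error   | Wendy | NULL         
Timeout error  | NULL  | Export error 
Login fails    | Aaron | Timeout error
Memory leak    | Aaron | Export error 
Crash on save  | Wendy | Timeout error
Slow page load | Mia   | Export error 


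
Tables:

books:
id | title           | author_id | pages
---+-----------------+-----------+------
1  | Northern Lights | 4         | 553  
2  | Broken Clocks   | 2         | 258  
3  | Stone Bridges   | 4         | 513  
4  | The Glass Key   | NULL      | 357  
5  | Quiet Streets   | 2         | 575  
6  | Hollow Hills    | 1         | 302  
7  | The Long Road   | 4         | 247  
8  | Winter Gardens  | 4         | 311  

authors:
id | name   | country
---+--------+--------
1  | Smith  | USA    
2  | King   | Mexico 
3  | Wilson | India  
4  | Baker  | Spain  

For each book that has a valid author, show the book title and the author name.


INNER JOIN keeps only books rows whose author_id matches an id in authors. Walk through each book:
  - book 1 (Northern Lights): author_id=4 -> matches Baker
  - book 2 (Broken Clocks): author_id=2 -> matches King
  - book 3 (Stone Bridges): author_id=4 -> matches Baker
  - book 4 (The Glass Key): author_id=NULL, no match -> dropped
  - book 5 (Quiet Streets): author_id=2 -> matches King
  - book 6 (Hollow Hills): author_id=1 -> matches Smith
  - book 7 (The Long Road): author_id=4 -> matches Baker
  - book 8 (Winter Gardens): author_id=4 -> matches Baker
So 1 of 8 rows is dropped.

SQL:
SELECT a.title, b.name AS author
FROM books a
INNER JOIN authors b ON a.author_id = b.id

Result:
title           | author
----------------+-------
Northern Lights | Baker 
Broken Clocks   | King  
Stone Bridges   | Baker 
Quiet Streets   | King  
Hollow Hills    | Smith 
The Long Road   | Baker 
Winter Gardens  | Baker 


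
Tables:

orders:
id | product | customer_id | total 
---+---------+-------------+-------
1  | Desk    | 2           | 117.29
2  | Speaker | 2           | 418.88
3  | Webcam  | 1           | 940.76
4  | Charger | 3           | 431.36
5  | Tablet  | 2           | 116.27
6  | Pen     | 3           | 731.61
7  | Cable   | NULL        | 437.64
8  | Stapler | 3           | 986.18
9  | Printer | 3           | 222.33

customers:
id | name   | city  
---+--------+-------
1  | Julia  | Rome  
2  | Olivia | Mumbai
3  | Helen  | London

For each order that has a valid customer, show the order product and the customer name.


INNER JOIN keeps only orders rows whose customer_id matches an id in customers. Walk through each order:
  - order 1 (Desk): customer_id=2 -> matches Olivia
  - order 2 (Speaker): customer_id=2 -> matches Olivia
  - order 3 (Webcam): customer_id=1 -> matches Julia
  - order 4 (Charger): customer_id=3 -> matches Helen
  - order 5 (Tablet): customer_id=2 -> matches Olivia
  - order 6 (Pen): customer_id=3 -> matches Helen
  - order 7 (Cable): customer_id=NULL, no match -> dropped
  - order 8 (Stapler): customer_id=3 -> matches Helen
  - order 9 (Printer): customer_id=3 -> matches Helen
So 1 of 9 rows is dropped.

SQL:
SELECT a.product, b.name AS customer
FROM orders a
INNER JOIN customers b ON a.customer_id = b.id

Result:
product | customer
--------+---------
Desk    | Olivia  
Speaker | Olivia  
Webcam  | Julia   
Charger | Helen   
Tablet  | Olivia  
Pen     | Helen   
Stapler | Helen   
Printer | Helen   


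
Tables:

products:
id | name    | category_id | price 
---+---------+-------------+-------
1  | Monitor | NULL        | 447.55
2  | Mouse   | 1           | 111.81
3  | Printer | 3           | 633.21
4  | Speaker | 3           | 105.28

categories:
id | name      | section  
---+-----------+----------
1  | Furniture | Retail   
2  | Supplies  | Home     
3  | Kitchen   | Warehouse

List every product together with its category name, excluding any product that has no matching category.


INNER JOIN keeps only products rows whose category_id matches an id in categories. Walk through each product:
  - product 1 (Monitor): category_id=NULL, no match -> dropped
  - product 2 (Mouse): category_id=1 -> matches Furniture
  - product 3 (Printer): category_id=3 -> matches Kitchen
  - product 4 (Speaker): category_id=3 -> matches Kitchen
So 1 of 4 rows is dropped.

SQL:
SELECT a.name, b.name AS category
FROM products a
INNER JOIN categories b ON a.category_id = b.id

Result:
name    | category 
--------+----------
Mouse   | Furniture
Printer | Kitchen  
Speaker | Kitchen  


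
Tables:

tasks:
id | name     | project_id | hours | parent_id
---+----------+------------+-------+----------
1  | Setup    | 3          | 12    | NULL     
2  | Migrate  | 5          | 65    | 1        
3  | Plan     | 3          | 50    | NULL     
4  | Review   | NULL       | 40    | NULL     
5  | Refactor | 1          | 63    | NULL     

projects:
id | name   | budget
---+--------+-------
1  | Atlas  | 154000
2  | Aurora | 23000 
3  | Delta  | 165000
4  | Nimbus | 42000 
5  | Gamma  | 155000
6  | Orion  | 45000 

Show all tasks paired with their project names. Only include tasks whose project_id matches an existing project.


INNER JOIN keeps only tasks rows whose project_id matches an id in projects. Walk through each task:
  - task 1 (Setup): project_id=3 -> matches Delta
  - task 2 (Migrate): project_id=5 -> matches Gamma
  - task 3 (Plan): project_id=3 -> matches Delta
  - task 4 (Review): project_id=NULL, no match -> dropped
  - task 5 (Refactor): project_id=1 -> matches Atlas
So 1 of 5 rows is dropped.

SQL:
SELECT a.name, b.name AS project
FROM tasks a
INNER JOIN projects b ON a.project_id = b.id

Result:
name     | project
---------+--------
Setup    | Delta  
Migrate  | Gamma  
Plan     | Delta  
Refactor | Atlas  


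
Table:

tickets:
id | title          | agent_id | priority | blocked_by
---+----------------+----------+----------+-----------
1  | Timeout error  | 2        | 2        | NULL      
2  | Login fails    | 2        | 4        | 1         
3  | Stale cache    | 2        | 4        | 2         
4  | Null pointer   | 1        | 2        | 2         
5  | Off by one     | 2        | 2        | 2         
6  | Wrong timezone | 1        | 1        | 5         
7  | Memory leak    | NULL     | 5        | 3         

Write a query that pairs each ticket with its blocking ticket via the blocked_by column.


This is a self-join: tickets is joined to a second copy of itself, matching each row's blocked_by to another row's id. Use LEFT JOIN so rows with blocked_by=NULL are kept.
  - ticket 1 (Timeout error): blocked_by=NULL -> NULL
  - ticket 2 (Login fails): blocked_by=1 -> Timeout error
  - ticket 3 (Stale cache): blocked_by=2 -> Login fails
  - ticket 4 (Null pointer): blocked_by=2 -> Login fails
  - ticket 5 (Off by one): blocked_by=2 -> Login fails
  - ticket 6 (Wrong timezone): blocked_by=5 -> Off by one
  - ticket 7 (Memory leak): blocked_by=3 -> Stale cache

SQL:
SELECT a.title AS item, b.title AS blocked_by
FROM tickets a
LEFT JOIN tickets b ON a.blocked_by = b.id

Result:
item           | blocked_by   
---------------+--------------
Timeout error  | NULL         
Login fails    | Timeout error
Stale cache    | Login fails  
Null pointer   | Login fails  
Off by one     | Login fails  
Wrong timezone | Off by one   
Memory leak    | Stale cache  


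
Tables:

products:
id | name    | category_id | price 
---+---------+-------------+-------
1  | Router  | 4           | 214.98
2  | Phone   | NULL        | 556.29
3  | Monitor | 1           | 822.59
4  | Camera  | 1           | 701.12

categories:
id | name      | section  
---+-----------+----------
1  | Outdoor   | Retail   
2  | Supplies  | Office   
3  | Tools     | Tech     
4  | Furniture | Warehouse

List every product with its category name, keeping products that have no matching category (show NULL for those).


LEFT JOIN keeps every row from products (the left table); where category_id has no match in categories, the category columns become NULL. Walk through each product:
  - product 1 (Router): category_id=4 -> matches Furniture
  - product 2 (Phone): category_id=NULL, no match -> kept with NULL
  - product 3 (Monitor): category_id=1 -> matches Outdoor
  - product 4 (Camera): category_id=1 -> matches Outdoor
All 4 rows appear; 1 has NULL category.

SQL:
SELECT a.name, b.name AS category
FROM products a
LEFT JOIN categories b ON a.category_id = b.id

Result:
name    | category 
--------+----------
Router  | Furniture
Phone   | NULL     
Monitor | Outdoor  
Camera  | Outdoor  


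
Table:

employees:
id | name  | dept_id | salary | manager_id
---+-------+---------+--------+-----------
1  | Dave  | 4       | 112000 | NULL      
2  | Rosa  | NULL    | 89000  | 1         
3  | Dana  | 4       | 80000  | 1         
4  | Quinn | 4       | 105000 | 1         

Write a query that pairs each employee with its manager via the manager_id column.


This is a self-join: employees is joined to a second copy of itself, matching each row's manager_id to another row's id. Use LEFT JOIN so rows with manager_id=NULL are kept.
  - employee 1 (Dave): manager_id=NULL -> NULL
  - employee 2 (Rosa): manager_id=1 -> Dave
  - employee 3 (Dana): manager_id=1 -> Dave
  - employee 4 (Quinn): manager_id=1 -> Dave

SQL:
SELECT a.name AS item, b.name AS manager
FROM employees a
LEFT JOIN employees b ON a.manager_id = b.id

Result:
item  | manager
------+--------
Dave  | NULL   
Rosa  | Dave   
Dana  | Dave   
Quinn | Dave   


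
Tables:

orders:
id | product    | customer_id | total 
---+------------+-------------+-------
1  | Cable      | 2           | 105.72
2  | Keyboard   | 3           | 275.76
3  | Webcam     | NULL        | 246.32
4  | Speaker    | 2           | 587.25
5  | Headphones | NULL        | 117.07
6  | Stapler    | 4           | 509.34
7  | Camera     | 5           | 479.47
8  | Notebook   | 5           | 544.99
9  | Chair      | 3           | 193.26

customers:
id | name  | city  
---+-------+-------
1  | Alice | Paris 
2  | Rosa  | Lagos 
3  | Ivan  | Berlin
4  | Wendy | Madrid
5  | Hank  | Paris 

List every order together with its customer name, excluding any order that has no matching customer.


INNER JOIN keeps only orders rows whose customer_id matches an id in customers. Walk through each order:
  - order 1 (Cable): customer_id=2 -> matches Rosa
  - order 2 (Keyboard): customer_id=3 -> matches Ivan
  - order 3 (Webcam): customer_id=NULL, no match -> dropped
  - order 4 (Speaker): customer_id=2 -> matches Rosa
  - order 5 (Headphones): customer_id=NULL, no match -> dropped
  - order 6 (Stapler): customer_id=4 -> matches Wendy
  - order 7 (Camera): customer_id=5 -> matches Hank
  - order 8 (Notebook): customer_id=5 -> matches Hank
  - order 9 (Chair): customer_id=3 -> matches Ivan
So 2 of 9 rows are dropped.

SQL:
SELECT a.product, b.name AS customer
FROM orders a
INNER JOIN customers b ON a.customer_id = b.id

Result:
product  | customer
---------+---------
Cable    | Rosa    
Keyboard | Ivan    
Speaker  | Rosa    
Stapler  | Wendy   
Camera   | Hank    
Notebook | Hank    
Chair    | Ivan    


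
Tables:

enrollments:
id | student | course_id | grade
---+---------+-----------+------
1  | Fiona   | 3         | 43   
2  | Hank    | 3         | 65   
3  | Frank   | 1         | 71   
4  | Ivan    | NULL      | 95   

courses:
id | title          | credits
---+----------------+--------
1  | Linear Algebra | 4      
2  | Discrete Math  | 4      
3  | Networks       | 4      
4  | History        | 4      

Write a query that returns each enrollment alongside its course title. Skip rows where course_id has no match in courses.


INNER JOIN keeps only enrollments rows whose course_id matches an id in courses. Walk through each enrollment:
  - enrollment 1 (Fiona): course_id=3 -> matches Networks
  - enrollment 2 (Hank): course_id=3 -> matches Networks
  - enrollment 3 (Frank): course_id=1 -> matches Linear Algebra
  - enrollment 4 (Ivan): course_id=NULL, no match -> dropped
So 1 of 4 rows is dropped.

SQL:
SELECT a.student, b.title AS course
FROM enrollments a
INNER JOIN courses b ON a.course_id = b.id

Result:
student | course        
--------+---------------
Fiona   | Networks      
Hank    | Networks      
Frank   | Linear Algebra


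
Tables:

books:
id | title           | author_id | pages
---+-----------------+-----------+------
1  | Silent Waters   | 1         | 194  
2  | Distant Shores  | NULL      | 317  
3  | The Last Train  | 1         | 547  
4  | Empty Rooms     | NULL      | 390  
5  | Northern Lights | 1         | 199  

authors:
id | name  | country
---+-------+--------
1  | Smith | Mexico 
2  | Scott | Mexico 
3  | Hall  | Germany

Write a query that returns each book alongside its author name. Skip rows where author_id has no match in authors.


INNER JOIN keeps only books rows whose author_id matches an id in authors. Walk through each book:
  - book 1 (Silent Waters): author_id=1 -> matches Smith
  - book 2 (Distant Shores): author_id=NULL, no match -> dropped
  - book 3 (The Last Train): author_id=1 -> matches Smith
  - book 4 (Empty Rooms): author_id=NULL, no match -> dropped
  - book 5 (Northern Lights): author_id=1 -> matches Smith
So 2 of 5 rows are dropped.

SQL:
SELECT a.title, b.name AS author
FROM books a
INNER JOIN authors b ON a.author_id = b.id

Result:
title           | author
----------------+-------
Silent Waters   | Smith 
The Last Train  | Smith 
Northern Lights | Smith 


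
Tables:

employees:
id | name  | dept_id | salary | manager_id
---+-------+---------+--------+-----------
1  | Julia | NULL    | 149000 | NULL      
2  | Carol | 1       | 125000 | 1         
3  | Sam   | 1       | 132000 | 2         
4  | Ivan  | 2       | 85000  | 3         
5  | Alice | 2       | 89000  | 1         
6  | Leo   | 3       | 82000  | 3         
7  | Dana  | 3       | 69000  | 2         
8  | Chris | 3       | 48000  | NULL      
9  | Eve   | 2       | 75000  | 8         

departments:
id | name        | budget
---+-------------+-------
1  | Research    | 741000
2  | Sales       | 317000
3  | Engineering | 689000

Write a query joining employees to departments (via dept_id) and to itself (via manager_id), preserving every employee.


Two LEFT JOINs from the same base table employees: one to departments via dept_id, one to employees itself via manager_id. Both are LEFT so every employee is preserved.
Match against departments:
  - employee 1 (Julia): dept_id=NULL, no match -> kept with NULL
  - employee 2 (Carol): dept_id=1 -> matches Research
  - employee 3 (Sam): dept_id=1 -> matches Research
  - employee 4 (Ivan): dept_id=2 -> matches Sales
  - employee 5 (Alice): dept_id=2 -> matches Sales
  - employee 6 (Leo): dept_id=3 -> matches Engineering
  - employee 7 (Dana): dept_id=3 -> matches Engineering
  - employee 8 (Chris): dept_id=3 -> matches Engineering
  - employee 9 (Eve): dept_id=2 -> matches Sales
Match against employees (self):
  - employee 1 (Julia): manager_id=NULL -> NULL
  - employee 2 (Carol): manager_id=1 -> Julia
  - employee 3 (Sam): manager_id=2 -> Carol
  - employee 4 (Ivan): manager_id=3 -> Sam
  - employee 5 (Alice): manager_id=1 -> Julia
  - employee 6 (Leo): manager_id=3 -> Sam
  - employee 7 (Dana): manager_id=2 -> Carol
  - employee 8 (Chris): manager_id=NULL -> NULL
  - employee 9 (Eve): manager_id=8 -> Chris

SQL:
SELECT a.name, b.name AS department, c.name AS manager
FROM employees a
LEFT JOIN departments b ON a.dept_id = b.id
LEFT JOIN employees c ON a.manager_id = c.id

Result:
name  | department  | manager
------+-------------+--------
Julia | NULL        | NULL   
Carol | Research    | Julia  
Sam   | Research    | Carol  
Ivan  | Sales       | Sam    
Alice | Sales       | Julia  
Leo   | Engineering | Sam    
Dana  | Engineering | Carol  
Chris | Engineering | NULL   
Eve   | Sales       | Chris  


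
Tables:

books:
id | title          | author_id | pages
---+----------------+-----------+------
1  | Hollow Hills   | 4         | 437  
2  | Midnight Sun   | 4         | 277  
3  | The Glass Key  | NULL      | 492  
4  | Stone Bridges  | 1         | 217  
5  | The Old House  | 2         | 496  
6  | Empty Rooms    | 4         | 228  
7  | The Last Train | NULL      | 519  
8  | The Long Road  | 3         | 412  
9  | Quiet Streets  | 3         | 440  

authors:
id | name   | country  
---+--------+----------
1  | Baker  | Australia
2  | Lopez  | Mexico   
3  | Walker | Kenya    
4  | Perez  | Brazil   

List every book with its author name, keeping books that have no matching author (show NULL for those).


LEFT JOIN keeps every row from books (the left table); where author_id has no match in authors, the author columns become NULL. Walk through each book:
  - book 1 (Hollow Hills): author_id=4 -> matches Perez
  - book 2 (Midnight Sun): author_id=4 -> matches Perez
  - book 3 (The Glass Key): author_id=NULL, no match -> kept with NULL
  - book 4 (Stone Bridges): author_id=1 -> matches Baker
  - book 5 (The Old House): author_id=2 -> matches Lopez
  - book 6 (Empty Rooms): author_id=4 -> matches Perez
  - book 7 (The Last Train): author_id=NULL, no match -> kept with NULL
  - book 8 (The Long Road): author_id=3 -> matches Walker
  - book 9 (Quiet Streets): author_id=3 -> matches Walker
All 9 rows appear; 2 have NULL author.

SQL:
SELECT a.title, b.name AS author
FROM books a
LEFT JOIN authors b ON a.author_id = b.id

Result:
title          | author
---------------+-------
Hollow Hills   | Perez 
Midnight Sun   | Perez 
The Glass Key  | NULL  
Stone Bridges  | Baker 
The Old House  | Lopez 
Empty Rooms    | Perez 
The Last Train | NULL  
The Long Road  | Walker
Quiet Streets  | Walker


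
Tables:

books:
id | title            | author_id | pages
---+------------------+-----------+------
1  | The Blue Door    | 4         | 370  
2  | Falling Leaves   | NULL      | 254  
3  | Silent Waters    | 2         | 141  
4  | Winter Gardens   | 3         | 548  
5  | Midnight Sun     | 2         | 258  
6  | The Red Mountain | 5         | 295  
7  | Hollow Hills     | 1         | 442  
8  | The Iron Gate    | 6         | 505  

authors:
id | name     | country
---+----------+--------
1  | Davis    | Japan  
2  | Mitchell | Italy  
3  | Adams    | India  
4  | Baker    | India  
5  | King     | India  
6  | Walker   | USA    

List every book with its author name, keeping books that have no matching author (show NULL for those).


LEFT JOIN keeps every row from books (the left table); where author_id has no match in authors, the author columns become NULL. Walk through each book:
  - book 1 (The Blue Door): author_id=4 -> matches Baker
  - book 2 (Falling Leaves): author_id=NULL, no match -> kept with NULL
  - book 3 (Silent Waters): author_id=2 -> matches Mitchell
  - book 4 (Winter Gardens): author_id=3 -> matches Adams
  - book 5 (Midnight Sun): author_id=2 -> matches Mitchell
  - book 6 (The Red Mountain): author_id=5 -> matches King
  - book 7 (Hollow Hills): author_id=1 -> matches Davis
  - book 8 (The Iron Gate): author_id=6 -> matches Walker
All 8 rows appear; 1 has NULL author.

SQL:
SELECT a.title, b.name AS author
FROM books a
LEFT JOIN authors b ON a.author_id = b.id

Result:
title            | author  
-----------------+---------
The Blue Door    | Baker   
Falling Leaves   | NULL    
Silent Waters    | Mitchell
Winter Gardens   | Adams   
Midnight Sun     | Mitchell
The Red Mountain | King    
Hollow Hills     | Davis   
The Iron Gate    | Walker  


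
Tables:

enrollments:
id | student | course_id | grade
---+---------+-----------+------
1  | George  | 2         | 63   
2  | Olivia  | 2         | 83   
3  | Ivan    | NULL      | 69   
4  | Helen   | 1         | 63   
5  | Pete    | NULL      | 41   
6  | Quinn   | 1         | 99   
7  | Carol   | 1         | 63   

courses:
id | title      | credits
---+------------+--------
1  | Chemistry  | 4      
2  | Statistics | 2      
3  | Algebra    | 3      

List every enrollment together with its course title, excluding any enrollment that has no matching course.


INNER JOIN keeps only enrollments rows whose course_id matches an id in courses. Walk through each enrollment:
  - enrollment 1 (George): course_id=2 -> matches Statistics
  - enrollment 2 (Olivia): course_id=2 -> matches Statistics
  - enrollment 3 (Ivan): course_id=NULL, no match -> dropped
  - enrollment 4 (Helen): course_id=1 -> matches Chemistry
  - enrollment 5 (Pete): course_id=NULL, no match -> dropped
  - enrollment 6 (Quinn): course_id=1 -> matches Chemistry
  - enrollment 7 (Carol): course_id=1 -> matches Chemistry
So 2 of 7 rows are dropped.

SQL:
SELECT a.student, b.title AS course
FROM enrollments a
INNER JOIN courses b ON a.course_id = b.id

Result:
student | course    
--------+-----------
George  | Statistics
Olivia  | Statistics
Helen   | Chemistry 
Quinn   | Chemistry 
Carol   | Chemistry 


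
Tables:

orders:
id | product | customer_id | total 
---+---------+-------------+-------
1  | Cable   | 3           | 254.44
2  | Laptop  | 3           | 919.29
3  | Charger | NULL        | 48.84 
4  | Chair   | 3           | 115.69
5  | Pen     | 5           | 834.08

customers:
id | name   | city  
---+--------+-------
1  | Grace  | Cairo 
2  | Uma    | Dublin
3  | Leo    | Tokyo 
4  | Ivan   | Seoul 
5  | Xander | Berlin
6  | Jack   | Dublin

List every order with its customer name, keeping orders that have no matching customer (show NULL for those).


LEFT JOIN keeps every row from orders (the left table); where customer_id has no match in customers, the customer columns become NULL. Walk through each order:
  - order 1 (Cable): customer_id=3 -> matches Leo
  - order 2 (Laptop): customer_id=3 -> matches Leo
  - order 3 (Charger): customer_id=NULL, no match -> kept with NULL
  - order 4 (Chair): customer_id=3 -> matches Leo
  - order 5 (Pen): customer_id=5 -> matches Xander
All 5 rows appear; 1 has NULL customer.

SQL:
SELECT a.product, b.name AS customer
FROM orders a
LEFT JOIN customers b ON a.customer_id = b.id

Result:
product | customer
--------+---------
Cable   | Leo     
Laptop  | Leo     
Charger | NULL    
Chair   | Leo     
Pen     | Xander  


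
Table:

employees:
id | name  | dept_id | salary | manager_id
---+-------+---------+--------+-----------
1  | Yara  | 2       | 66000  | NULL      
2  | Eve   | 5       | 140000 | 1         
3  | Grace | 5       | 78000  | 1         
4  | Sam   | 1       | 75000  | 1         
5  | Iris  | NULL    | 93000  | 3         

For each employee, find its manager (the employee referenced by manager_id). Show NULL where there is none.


This is a self-join: employees is joined to a second copy of itself, matching each row's manager_id to another row's id. Use LEFT JOIN so rows with manager_id=NULL are kept.
  - employee 1 (Yara): manager_id=NULL -> NULL
  - employee 2 (Eve): manager_id=1 -> Yara
  - employee 3 (Grace): manager_id=1 -> Yara
  - employee 4 (Sam): manager_id=1 -> Yara
  - employee 5 (Iris): manager_id=3 -> Grace

SQL:
SELECT a.name AS item, b.name AS manager
FROM employees a
LEFT JOIN employees b ON a.manager_id = b.id

Result:
item  | manager
------+--------
Yara  | NULL   
Eve   | Yara   
Grace | Yara   
Sam   | Yara   
Iris  | Grace  


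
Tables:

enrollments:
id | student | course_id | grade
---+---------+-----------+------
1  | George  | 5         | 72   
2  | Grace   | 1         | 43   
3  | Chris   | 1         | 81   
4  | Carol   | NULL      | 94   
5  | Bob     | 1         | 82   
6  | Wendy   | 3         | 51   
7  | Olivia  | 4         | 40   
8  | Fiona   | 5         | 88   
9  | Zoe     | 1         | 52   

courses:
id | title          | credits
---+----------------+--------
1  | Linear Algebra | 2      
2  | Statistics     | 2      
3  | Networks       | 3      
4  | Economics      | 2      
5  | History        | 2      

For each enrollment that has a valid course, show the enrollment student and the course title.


INNER JOIN keeps only enrollments rows whose course_id matches an id in courses. Walk through each enrollment:
  - enrollment 1 (George): course_id=5 -> matches History
  - enrollment 2 (Grace): course_id=1 -> matches Linear Algebra
  - enrollment 3 (Chris): course_id=1 -> matches Linear Algebra
  - enrollment 4 (Carol): course_id=NULL, no match -> dropped
  - enrollment 5 (Bob): course_id=1 -> matches Linear Algebra
  - enrollment 6 (Wendy): course_id=3 -> matches Networks
  - enrollment 7 (Olivia): course_id=4 -> matches Economics
  - enrollment 8 (Fiona): course_id=5 -> matches History
  - enrollment 9 (Zoe): course_id=1 -> matches Linear Algebra
So 1 of 9 rows is dropped.

SQL:
SELECT a.student, b.title AS course
FROM enrollments a
INNER JOIN courses b ON a.course_id = b.id

Result:
student | course        
--------+---------------
George  | History       
Grace   | Linear Algebra
Chris   | Linear Algebra
Bob     | Linear Algebra
Wendy   | Networks      
Olivia  | Economics     
Fiona   | History       
Zoe     | Linear Algebra


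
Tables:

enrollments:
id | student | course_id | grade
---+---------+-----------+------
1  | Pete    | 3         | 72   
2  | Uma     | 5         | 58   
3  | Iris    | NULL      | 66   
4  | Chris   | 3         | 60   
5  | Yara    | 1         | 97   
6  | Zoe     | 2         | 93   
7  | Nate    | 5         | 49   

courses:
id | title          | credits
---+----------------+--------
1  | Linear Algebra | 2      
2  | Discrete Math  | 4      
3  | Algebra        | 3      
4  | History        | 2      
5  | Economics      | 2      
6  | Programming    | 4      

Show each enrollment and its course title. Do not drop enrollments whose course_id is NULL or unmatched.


LEFT JOIN keeps every row from enrollments (the left table); where course_id has no match in courses, the course columns become NULL. Walk through each enrollment:
  - enrollment 1 (Pete): course_id=3 -> matches Algebra
  - enrollment 2 (Uma): course_id=5 -> matches Economics
  - enrollment 3 (Iris): course_id=NULL, no match -> kept with NULL
  - enrollment 4 (Chris): course_id=3 -> matches Algebra
  - enrollment 5 (Yara): course_id=1 -> matches Linear Algebra
  - enrollment 6 (Zoe): course_id=2 -> matches Discrete Math
  - enrollment 7 (Nate): course_id=5 -> matches Economics
All 7 rows appear; 1 has NULL course.

SQL:
SELECT a.student, b.title AS course
FROM enrollments a
LEFT JOIN courses b ON a.course_id = b.id

Result:
student | course        
--------+---------------
Pete    | Algebra       
Uma     | Economics     
Iris    | NULL          
Chris   | Algebra       
Yara    | Linear Algebra
Zoe     | Discrete Math 
Nate    | Economics     


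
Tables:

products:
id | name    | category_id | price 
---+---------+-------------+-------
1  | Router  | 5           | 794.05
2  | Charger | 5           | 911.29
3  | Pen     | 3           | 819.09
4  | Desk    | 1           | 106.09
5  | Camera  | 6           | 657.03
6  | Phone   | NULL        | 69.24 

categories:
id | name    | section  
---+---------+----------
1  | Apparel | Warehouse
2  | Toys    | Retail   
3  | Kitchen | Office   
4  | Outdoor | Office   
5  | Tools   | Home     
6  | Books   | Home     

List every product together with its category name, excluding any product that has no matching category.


INNER JOIN keeps only products rows whose category_id matches an id in categories. Walk through each product:
  - product 1 (Router): category_id=5 -> matches Tools
  - product 2 (Charger): category_id=5 -> matches Tools
  - product 3 (Pen): category_id=3 -> matches Kitchen
  - product 4 (Desk): category_id=1 -> matches Apparel
  - product 5 (Camera): category_id=6 -> matches Books
  - product 6 (Phone): category_id=NULL, no match -> dropped
So 1 of 6 rows is dropped.

SQL:
SELECT a.name, b.name AS category
FROM products a
INNER JOIN categories b ON a.category_id = b.id

Result:
name    | category
--------+---------
Router  | Tools   
Charger | Tools   
Pen     | Kitchen 
Desk    | Apparel 
Camera  | Books   


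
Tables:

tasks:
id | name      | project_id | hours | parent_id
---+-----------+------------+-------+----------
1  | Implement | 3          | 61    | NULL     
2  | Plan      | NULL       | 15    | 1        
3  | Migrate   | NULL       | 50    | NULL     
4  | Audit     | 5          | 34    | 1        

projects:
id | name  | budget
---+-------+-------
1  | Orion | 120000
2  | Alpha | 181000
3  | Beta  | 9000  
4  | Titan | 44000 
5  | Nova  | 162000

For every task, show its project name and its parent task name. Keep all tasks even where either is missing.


Two LEFT JOINs from the same base table tasks: one to projects via project_id, one to tasks itself via parent_id. Both are LEFT so every task is preserved.
Match against projects:
  - task 1 (Implement): project_id=3 -> matches Beta
  - task 2 (Plan): project_id=NULL, no match -> kept with NULL
  - task 3 (Migrate): project_id=NULL, no match -> kept with NULL
  - task 4 (Audit): project_id=5 -> matches Nova
Match against tasks (self):
  - task 1 (Implement): parent_id=NULL -> NULL
  - task 2 (Plan): parent_id=1 -> Implement
  - task 3 (Migrate): parent_id=NULL -> NULL
  - task 4 (Audit): parent_id=1 -> Implement

SQL:
SELECT a.name, b.name AS project, c.name AS parent
FROM tasks a
LEFT JOIN projects b ON a.project_id = b.id
LEFT JOIN tasks c ON a.parent_id = c.id

Result:
name      | project | parent   
----------+---------+----------
Implement | Beta    | NULL     
Plan      | NULL    | Implement
Migrate   | NULL    | NULL     
Audit     | Nova    | Implement


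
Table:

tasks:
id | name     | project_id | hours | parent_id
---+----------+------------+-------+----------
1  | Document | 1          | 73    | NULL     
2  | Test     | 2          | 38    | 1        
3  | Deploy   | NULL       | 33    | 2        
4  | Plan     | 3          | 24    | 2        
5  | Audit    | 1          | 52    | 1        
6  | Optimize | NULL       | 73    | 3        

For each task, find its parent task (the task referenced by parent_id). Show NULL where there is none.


This is a self-join: tasks is joined to a second copy of itself, matching each row's parent_id to another row's id. Use LEFT JOIN so rows with parent_id=NULL are kept.
  - task 1 (Document): parent_id=NULL -> NULL
  - task 2 (Test): parent_id=1 -> Document
  - task 3 (Deploy): parent_id=2 -> Test
  - task 4 (Plan): parent_id=2 -> Test
  - task 5 (Audit): parent_id=1 -> Document
  - task 6 (Optimize): parent_id=3 -> Deploy

SQL:
SELECT a.name AS item, b.name AS parent
FROM tasks a
LEFT JOIN tasks b ON a.parent_id = b.id

Result:
item     | parent  
---------+---------
Document | NULL    
Test     | Document
Deploy   | Test    
Plan     | Test    
Audit    | Document
Optimize | Deploy  


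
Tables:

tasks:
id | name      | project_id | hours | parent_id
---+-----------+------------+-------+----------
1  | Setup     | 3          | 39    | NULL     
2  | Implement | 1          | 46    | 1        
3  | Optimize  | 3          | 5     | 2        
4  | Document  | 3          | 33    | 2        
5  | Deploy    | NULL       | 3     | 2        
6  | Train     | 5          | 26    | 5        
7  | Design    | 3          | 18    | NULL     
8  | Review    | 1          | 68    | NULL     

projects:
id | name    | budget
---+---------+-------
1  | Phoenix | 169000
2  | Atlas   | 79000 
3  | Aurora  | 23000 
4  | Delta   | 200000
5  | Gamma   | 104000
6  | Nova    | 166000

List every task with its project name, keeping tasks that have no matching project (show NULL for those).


LEFT JOIN keeps every row from tasks (the left table); where project_id has no match in projects, the project columns become NULL. Walk through each task:
  - task 1 (Setup): project_id=3 -> matches Aurora
  - task 2 (Implement): project_id=1 -> matches Phoenix
  - task 3 (Optimize): project_id=3 -> matches Aurora
  - task 4 (Document): project_id=3 -> matches Aurora
  - task 5 (Deploy): project_id=NULL, no match -> kept with NULL
  - task 6 (Train): project_id=5 -> matches Gamma
  - task 7 (Design): project_id=3 -> matches Aurora
  - task 8 (Review): project_id=1 -> matches Phoenix
All 8 rows appear; 1 has NULL project.

SQL:
SELECT a.name, b.name AS project
FROM tasks a
LEFT JOIN projects b ON a.project_id = b.id

Result:
name      | project
----------+--------
Setup     | Aurora 
Implement | Phoenix
Optimize  | Aurora 
Document  | Aurora 
Deploy    | NULL   
Train     | Gamma  
Design    | Aurora 
Review    | Phoenix
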